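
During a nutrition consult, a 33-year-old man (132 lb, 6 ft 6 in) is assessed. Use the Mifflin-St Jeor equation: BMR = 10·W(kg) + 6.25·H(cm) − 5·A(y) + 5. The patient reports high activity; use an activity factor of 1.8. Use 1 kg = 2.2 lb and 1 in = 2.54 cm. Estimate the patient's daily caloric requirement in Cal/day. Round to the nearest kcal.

3021 Cal/day

Convert to metric: weight = 132 ÷ 2.2 = 60 kg; height = (6×12 + 6) × 2.54 = 78 × 2.54 = 198.12 cm.
Mifflin-St Jeor (male): BMR = 10(60) + 6.25(198.12) − 5(33) + 5 = 600 + 1238.25 − 165 + 5 = 1678.25 kcal/day.
TEE = BMR × activity factor = 1678.25 × 1.8 = 3020.85 kcal/day.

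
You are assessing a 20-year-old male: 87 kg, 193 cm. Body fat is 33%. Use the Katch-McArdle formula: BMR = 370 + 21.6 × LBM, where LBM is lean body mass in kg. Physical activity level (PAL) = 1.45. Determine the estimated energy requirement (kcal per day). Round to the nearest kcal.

2362 kcal per day

LBM = 87 × (1 − 0.33) = 58.29 kg. Katch-McArdle: BMR = 370 + 21.6 × 58.29 = 1629.064 kcal/day.
TEE = BMR × activity factor = 1629.064 × 1.45 = 2362.1428 kcal/day.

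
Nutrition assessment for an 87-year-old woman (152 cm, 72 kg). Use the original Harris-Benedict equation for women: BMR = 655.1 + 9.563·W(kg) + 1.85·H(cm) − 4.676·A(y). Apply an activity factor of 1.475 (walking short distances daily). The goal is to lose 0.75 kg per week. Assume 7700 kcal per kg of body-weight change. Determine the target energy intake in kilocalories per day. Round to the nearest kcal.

972 kilocalories per day

Harris-Benedict: BMR = 655.1 + 9.563(72) + 1.85(152) − 4.676(87) = 1218.024 kcal/day.
TEE = 1218.024 × 1.475 = 1796.5854 kcal/day.
Required daily deficit = 0.75 × 7700 ÷ 7 = 825 kcal/day.
Target intake = 1796.5854 − 825 = 971.5854 kcal/day.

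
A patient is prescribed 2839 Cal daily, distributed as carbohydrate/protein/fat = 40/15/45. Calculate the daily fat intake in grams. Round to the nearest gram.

Fat energy = 45% × 2839 = 1277.55 kcal.
At 9 kcal/g: 1277.55 ÷ 9 = 141.95 g.

142 g/day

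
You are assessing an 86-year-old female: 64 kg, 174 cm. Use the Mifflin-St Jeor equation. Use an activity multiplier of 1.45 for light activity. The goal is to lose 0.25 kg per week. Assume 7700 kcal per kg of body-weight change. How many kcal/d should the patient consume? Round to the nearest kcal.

1373 kcal/d

Mifflin-St Jeor (female): BMR = 10(64) + 6.25(174) − 5(86) − 161 = 640 + 1087.5 − 430 − 161 = 1136.5 kcal/day.
TEE = 1136.5 × 1.45 = 1647.925 kcal/day.
Required daily deficit = 0.25 × 7700 ÷ 7 = 275 kcal/day.
Target intake = 1647.925 − 275 = 1372.925 kcal/day.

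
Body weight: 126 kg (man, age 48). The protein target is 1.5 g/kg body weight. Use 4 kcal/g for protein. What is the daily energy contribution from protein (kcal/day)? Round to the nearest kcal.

756 kcal/day

Protein = 1.5 g/kg × 126 kg = 189 g/day.
Protein energy = 189 g × 4 kcal/g = 756 kcal/day.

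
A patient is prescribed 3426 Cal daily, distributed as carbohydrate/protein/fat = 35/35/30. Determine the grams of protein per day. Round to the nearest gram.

Protein energy = 35% × 3426 = 1199.1 kcal.
At 4 kcal/g: 1199.1 ÷ 4 = 299.775 g.

300 g/day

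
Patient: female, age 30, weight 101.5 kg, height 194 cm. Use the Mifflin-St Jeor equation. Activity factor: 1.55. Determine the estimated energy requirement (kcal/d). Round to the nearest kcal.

Mifflin-St Jeor (female): BMR = 10(101.5) + 6.25(194) − 5(30) − 161 = 1015 + 1212.5 − 150 − 161 = 1916.5 kcal/day.
TEE = BMR × activity factor = 1916.5 × 1.55 = 2970.575 kcal/day.

2971 kcal/d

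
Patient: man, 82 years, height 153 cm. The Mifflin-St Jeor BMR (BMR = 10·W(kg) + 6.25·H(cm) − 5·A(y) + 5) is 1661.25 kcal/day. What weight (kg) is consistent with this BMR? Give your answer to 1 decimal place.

111.0 kg

1661.25 = 10·W + 6.25(153) − 5(82) + 5
10·W = 1661.25 − 551.25 = 1110, so W = 111 kg.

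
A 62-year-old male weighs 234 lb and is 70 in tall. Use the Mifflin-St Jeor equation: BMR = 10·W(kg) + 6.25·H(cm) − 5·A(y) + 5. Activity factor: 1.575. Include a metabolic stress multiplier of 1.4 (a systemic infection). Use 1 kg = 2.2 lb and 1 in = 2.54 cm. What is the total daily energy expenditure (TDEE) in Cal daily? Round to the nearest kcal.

4123 Cal daily

Convert to metric: weight = 234 ÷ 2.2 = 106.3636 kg; height = 70 × 2.54 = 177.8 cm.
Mifflin-St Jeor (male): BMR = 10(106.3636) + 6.25(177.8) − 5(62) + 5 = 1063.6364 + 1111.25 − 310 + 5 = 1869.8864 kcal/day.
TEE = BMR × activity factor = 1869.8864 × 1.575 = 2945.071 kcal/day.
Apply stress factor: 2945.071 × 1.4 = 4123.0994 kcal/day.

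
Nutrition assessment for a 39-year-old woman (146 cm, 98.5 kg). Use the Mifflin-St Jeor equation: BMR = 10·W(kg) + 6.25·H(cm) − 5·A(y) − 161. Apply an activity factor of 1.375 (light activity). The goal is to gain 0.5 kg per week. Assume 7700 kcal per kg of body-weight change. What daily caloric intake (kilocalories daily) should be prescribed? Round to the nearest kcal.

Mifflin-St Jeor (female): BMR = 10(98.5) + 6.25(146) − 5(39) − 161 = 985 + 912.5 − 195 − 161 = 1541.5 kcal/day.
TEE = 1541.5 × 1.375 = 2119.5625 kcal/day.
Required daily surplus = 0.5 × 7700 ÷ 7 = 550 kcal/day.
Target intake = 2119.5625 + 550 = 2669.5625 kcal/day.

2670 kilocalories daily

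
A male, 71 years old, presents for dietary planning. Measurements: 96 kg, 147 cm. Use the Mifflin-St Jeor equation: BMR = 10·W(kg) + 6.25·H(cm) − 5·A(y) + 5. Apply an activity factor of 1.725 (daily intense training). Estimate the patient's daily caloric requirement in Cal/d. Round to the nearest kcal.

Mifflin-St Jeor (male): BMR = 10(96) + 6.25(147) − 5(71) + 5 = 960 + 918.75 − 355 + 5 = 1528.75 kcal/day.
TEE = BMR × activity factor = 1528.75 × 1.725 = 2637.0938 kcal/day.

2637 Cal/d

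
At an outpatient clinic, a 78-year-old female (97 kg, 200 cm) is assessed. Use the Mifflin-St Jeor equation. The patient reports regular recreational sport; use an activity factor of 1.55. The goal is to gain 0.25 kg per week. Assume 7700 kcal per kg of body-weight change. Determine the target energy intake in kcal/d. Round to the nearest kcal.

Mifflin-St Jeor (female): BMR = 10(97) + 6.25(200) − 5(78) − 161 = 970 + 1250 − 390 − 161 = 1669 kcal/day.
TEE = 1669 × 1.55 = 2586.95 kcal/day.
Required daily surplus = 0.25 × 7700 ÷ 7 = 275 kcal/day.
Target intake = 2586.95 + 275 = 2861.95 kcal/day.

2862 kcal/d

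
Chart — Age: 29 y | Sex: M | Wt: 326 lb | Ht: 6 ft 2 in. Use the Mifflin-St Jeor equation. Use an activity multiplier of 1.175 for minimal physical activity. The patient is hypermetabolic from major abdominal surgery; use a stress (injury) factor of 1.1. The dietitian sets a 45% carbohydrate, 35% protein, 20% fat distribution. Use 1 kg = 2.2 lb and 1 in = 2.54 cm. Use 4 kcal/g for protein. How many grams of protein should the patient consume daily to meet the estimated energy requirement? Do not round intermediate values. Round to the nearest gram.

285 g/day

Convert to metric: weight = 326 ÷ 2.2 = 148.1818 kg; height = (6×12 + 2) × 2.54 = 74 × 2.54 = 187.96 cm.
Mifflin-St Jeor (male): BMR = 10(148.1818) + 6.25(187.96) − 5(29) + 5 = 1481.8182 + 1174.75 − 145 + 5 = 2516.5682 kcal/day.
TEE = 2516.5682 × 1.175 = 2956.9676 kcal/day.
With stress factor 1.1: 2956.9676 × 1.1 = 3252.6644 kcal/day.
Protein energy = 35% × 3252.6644 = 1138.4325 kcal.
Protein = 1138.4325 ÷ 4 kcal/g = 284.6081 g.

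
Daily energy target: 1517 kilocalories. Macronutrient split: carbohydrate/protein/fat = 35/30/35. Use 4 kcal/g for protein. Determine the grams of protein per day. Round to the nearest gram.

114 g/day

Protein energy = 30% × 1517 = 455.1 kcal.
At 4 kcal/g: 455.1 ÷ 4 = 113.775 g.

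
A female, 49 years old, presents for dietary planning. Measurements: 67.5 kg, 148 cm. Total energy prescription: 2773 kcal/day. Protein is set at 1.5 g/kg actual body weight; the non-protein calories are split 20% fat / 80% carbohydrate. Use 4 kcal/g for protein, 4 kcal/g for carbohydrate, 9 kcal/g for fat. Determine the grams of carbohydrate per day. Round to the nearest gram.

474 g/day

Protein = 1.5 × 67.5 = 101.25 g → 101.25 × 4 = 405 kcal.
Non-protein calories = 2773 − 405 = 2368 kcal.
Fat: 20% × 2368 = 473.6 kcal; carbohydrate: 1894.4 kcal.
Carbohydrate: 1894.4 kcal ÷ 4 kcal/g = 473.6 g.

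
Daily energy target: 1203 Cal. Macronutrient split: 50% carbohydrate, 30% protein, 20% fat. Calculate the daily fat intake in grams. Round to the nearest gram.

Fat energy = 20% × 1203 = 240.6 kcal.
At 9 kcal/g: 240.6 ÷ 9 = 26.7333 g.

27 g/day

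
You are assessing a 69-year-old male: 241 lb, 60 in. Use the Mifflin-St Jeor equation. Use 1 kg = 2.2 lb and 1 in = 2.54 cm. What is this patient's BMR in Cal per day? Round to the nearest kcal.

Convert to metric: weight = 241 ÷ 2.2 = 109.5455 kg; height = 60 × 2.54 = 152.4 cm.
Mifflin-St Jeor (male): BMR = 10(109.5455) + 6.25(152.4) − 5(69) + 5 = 1095.4545 + 952.5 − 345 + 5 = 1707.9545 kcal/day.

1708 Cal per day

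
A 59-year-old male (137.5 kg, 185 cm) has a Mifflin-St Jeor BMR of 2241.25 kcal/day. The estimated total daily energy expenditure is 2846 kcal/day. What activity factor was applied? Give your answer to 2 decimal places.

Activity factor = TEE ÷ BMR = 2846 ÷ 2241.25 = 1.27.

1.27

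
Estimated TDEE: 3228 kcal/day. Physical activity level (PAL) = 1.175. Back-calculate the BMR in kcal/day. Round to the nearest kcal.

BMR = TEE ÷ activity factor = 3228 ÷ 1.175 = 2747.234 kcal/day.

2747 kcal/day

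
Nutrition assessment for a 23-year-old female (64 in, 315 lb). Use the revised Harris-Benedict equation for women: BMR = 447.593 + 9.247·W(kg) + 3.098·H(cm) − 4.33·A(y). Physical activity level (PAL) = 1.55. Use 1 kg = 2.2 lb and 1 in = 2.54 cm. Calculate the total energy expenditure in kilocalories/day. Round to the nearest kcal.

Convert to metric: weight = 315 ÷ 2.2 = 143.1818 kg; height = 64 × 2.54 = 162.56 cm.
Harris-Benedict: BMR = 447.593 + 9.247(143.1818) + 3.098(162.56) − 4.33(23) = 2175.6162 kcal/day.
TEE = BMR × activity factor = 2175.6162 × 1.55 = 3372.205 kcal/day.

3372 kilocalories/day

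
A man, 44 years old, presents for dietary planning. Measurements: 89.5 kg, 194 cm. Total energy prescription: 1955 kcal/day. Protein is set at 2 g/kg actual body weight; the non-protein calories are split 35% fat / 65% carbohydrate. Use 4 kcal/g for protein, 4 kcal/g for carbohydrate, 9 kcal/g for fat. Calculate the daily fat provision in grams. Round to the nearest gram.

Protein = 2 × 89.5 = 179 g → 179 × 4 = 716 kcal.
Non-protein calories = 1955 − 716 = 1239 kcal.
Fat: 35% × 1239 = 433.65 kcal; carbohydrate: 805.35 kcal.
Fat: 433.65 kcal ÷ 9 kcal/g = 48.1833 g.

48 g/day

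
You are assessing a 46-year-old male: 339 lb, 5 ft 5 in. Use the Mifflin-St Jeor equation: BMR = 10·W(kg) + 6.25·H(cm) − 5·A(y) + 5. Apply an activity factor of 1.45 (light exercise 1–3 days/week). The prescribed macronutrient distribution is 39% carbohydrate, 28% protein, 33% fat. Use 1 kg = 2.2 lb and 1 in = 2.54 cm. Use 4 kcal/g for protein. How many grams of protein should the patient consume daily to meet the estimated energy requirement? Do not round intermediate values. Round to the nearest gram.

238 g/day

Convert to metric: weight = 339 ÷ 2.2 = 154.0909 kg; height = (5×12 + 5) × 2.54 = 65 × 2.54 = 165.1 cm.
Mifflin-St Jeor (male): BMR = 10(154.0909) + 6.25(165.1) − 5(46) + 5 = 1540.9091 + 1031.875 − 230 + 5 = 2347.7841 kcal/day.
TEE = 2347.7841 × 1.45 = 3404.2869 kcal/day.
Protein energy = 28% × 3404.2869 = 953.2003 kcal.
Protein = 953.2003 ÷ 4 kcal/g = 238.3001 g.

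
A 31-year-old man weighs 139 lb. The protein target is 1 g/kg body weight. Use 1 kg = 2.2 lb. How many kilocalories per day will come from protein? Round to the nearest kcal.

253 kcal/day

Weight in kg = 139 ÷ 2.2 = 63.1818 kg.
Protein = 1 g/kg × 63.1818 kg = 63.1818 g/day.
Protein energy = 63.1818 g × 4 kcal/g = 252.7273 kcal/day.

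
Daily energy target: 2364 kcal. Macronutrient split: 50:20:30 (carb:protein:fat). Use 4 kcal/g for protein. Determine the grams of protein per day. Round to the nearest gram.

118 g/day

Protein energy = 20% × 2364 = 472.8 kcal.
At 4 kcal/g: 472.8 ÷ 4 = 118.2 g.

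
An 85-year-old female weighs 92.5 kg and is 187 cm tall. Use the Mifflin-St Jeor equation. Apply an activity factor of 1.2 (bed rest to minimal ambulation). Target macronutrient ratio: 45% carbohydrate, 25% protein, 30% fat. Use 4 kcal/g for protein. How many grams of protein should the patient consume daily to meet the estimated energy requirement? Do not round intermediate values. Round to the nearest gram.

113 g/day

Mifflin-St Jeor (female): BMR = 10(92.5) + 6.25(187) − 5(85) − 161 = 925 + 1168.75 − 425 − 161 = 1507.75 kcal/day.
TEE = 1507.75 × 1.2 = 1809.3 kcal/day.
Protein energy = 25% × 1809.3 = 452.325 kcal.
Protein = 452.325 ÷ 4 kcal/g = 113.0813 g.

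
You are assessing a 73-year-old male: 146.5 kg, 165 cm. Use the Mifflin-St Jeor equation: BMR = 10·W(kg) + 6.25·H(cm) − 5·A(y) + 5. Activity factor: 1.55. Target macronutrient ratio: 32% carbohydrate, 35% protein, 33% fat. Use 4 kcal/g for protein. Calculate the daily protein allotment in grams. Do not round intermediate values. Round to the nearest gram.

290 g/day

Mifflin-St Jeor (male): BMR = 10(146.5) + 6.25(165) − 5(73) + 5 = 1465 + 1031.25 − 365 + 5 = 2136.25 kcal/day.
TEE = 2136.25 × 1.55 = 3311.1875 kcal/day.
Protein energy = 35% × 3311.1875 = 1158.9156 kcal.
Protein = 1158.9156 ÷ 4 kcal/g = 289.7289 g.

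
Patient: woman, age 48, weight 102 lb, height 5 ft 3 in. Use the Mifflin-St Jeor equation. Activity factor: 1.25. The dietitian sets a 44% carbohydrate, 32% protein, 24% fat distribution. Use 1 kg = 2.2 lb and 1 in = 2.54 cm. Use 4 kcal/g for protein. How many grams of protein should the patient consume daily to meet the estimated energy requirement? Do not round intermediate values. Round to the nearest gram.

106 g/day

Convert to metric: weight = 102 ÷ 2.2 = 46.3636 kg; height = (5×12 + 3) × 2.54 = 63 × 2.54 = 160.02 cm.
Mifflin-St Jeor (female): BMR = 10(46.3636) + 6.25(160.02) − 5(48) − 161 = 463.6364 + 1000.125 − 240 − 161 = 1062.7614 kcal/day.
TEE = 1062.7614 × 1.25 = 1328.4517 kcal/day.
Protein energy = 32% × 1328.4517 = 425.1045 kcal.
Protein = 425.1045 ÷ 4 kcal/g = 106.2761 g.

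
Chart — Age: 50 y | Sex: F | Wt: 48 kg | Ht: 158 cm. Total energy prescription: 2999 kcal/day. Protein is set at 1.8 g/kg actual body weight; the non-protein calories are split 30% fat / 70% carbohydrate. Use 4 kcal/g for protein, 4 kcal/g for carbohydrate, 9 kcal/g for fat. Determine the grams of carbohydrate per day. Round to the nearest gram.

464 g/day

Protein = 1.8 × 48 = 86.4 g → 86.4 × 4 = 345.6 kcal.
Non-protein calories = 2999 − 345.6 = 2653.4 kcal.
Fat: 30% × 2653.4 = 796.02 kcal; carbohydrate: 1857.38 kcal.
Carbohydrate: 1857.38 kcal ÷ 4 kcal/g = 464.345 g.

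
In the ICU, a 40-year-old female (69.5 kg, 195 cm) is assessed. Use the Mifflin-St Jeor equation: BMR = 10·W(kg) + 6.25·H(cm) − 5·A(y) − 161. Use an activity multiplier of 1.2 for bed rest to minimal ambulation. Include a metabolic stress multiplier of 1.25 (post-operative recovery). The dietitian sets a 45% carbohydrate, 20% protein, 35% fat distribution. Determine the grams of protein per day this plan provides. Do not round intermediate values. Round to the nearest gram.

116 g/day

Mifflin-St Jeor (female): BMR = 10(69.5) + 6.25(195) − 5(40) − 161 = 695 + 1218.75 − 200 − 161 = 1552.75 kcal/day.
TEE = 1552.75 × 1.2 = 1863.3 kcal/day.
With stress factor 1.25: 1863.3 × 1.25 = 2329.125 kcal/day.
Protein energy = 20% × 2329.125 = 465.825 kcal.
Protein = 465.825 ÷ 4 kcal/g = 116.4563 g.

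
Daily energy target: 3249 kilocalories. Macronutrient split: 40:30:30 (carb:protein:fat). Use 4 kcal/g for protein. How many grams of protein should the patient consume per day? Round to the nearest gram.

Protein energy = 30% × 3249 = 974.7 kcal.
At 4 kcal/g: 974.7 ÷ 4 = 243.675 g.

244 g/day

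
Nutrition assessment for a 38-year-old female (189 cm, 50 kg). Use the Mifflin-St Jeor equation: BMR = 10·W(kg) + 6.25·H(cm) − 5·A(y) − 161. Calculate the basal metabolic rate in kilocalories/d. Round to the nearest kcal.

Mifflin-St Jeor (female): BMR = 10(50) + 6.25(189) − 5(38) − 161 = 500 + 1181.25 − 190 − 161 = 1330.25 kcal/day.

1330 kilocalories/d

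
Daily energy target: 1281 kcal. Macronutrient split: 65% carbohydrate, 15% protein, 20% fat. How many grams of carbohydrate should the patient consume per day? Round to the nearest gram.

Carbohydrate energy = 65% × 1281 = 832.65 kcal.
At 4 kcal/g: 832.65 ÷ 4 = 208.1625 g.

208 g/day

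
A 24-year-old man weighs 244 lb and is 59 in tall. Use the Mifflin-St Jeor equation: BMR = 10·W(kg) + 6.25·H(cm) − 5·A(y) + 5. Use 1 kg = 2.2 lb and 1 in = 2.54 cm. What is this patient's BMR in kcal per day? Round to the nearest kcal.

1931 kcal per day

Convert to metric: weight = 244 ÷ 2.2 = 110.9091 kg; height = 59 × 2.54 = 149.86 cm.
Mifflin-St Jeor (male): BMR = 10(110.9091) + 6.25(149.86) − 5(24) + 5 = 1109.0909 + 936.625 − 120 + 5 = 1930.7159 kcal/day.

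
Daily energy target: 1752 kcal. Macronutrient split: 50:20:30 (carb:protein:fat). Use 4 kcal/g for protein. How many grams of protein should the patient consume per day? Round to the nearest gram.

Protein energy = 20% × 1752 = 350.4 kcal.
At 4 kcal/g: 350.4 ÷ 4 = 87.6 g.

88 g/day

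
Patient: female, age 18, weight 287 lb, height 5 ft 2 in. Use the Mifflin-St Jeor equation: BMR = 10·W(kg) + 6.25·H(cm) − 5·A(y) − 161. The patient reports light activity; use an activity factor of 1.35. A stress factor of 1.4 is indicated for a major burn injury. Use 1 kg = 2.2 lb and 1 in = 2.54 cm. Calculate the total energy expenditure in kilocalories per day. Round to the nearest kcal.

3851 kilocalories per day

Convert to metric: weight = 287 ÷ 2.2 = 130.4545 kg; height = (5×12 + 2) × 2.54 = 62 × 2.54 = 157.48 cm.
Mifflin-St Jeor (female): BMR = 10(130.4545) + 6.25(157.48) − 5(18) − 161 = 1304.5455 + 984.25 − 90 − 161 = 2037.7955 kcal/day.
TEE = BMR × activity factor = 2037.7955 × 1.35 = 2751.0239 kcal/day.
Apply stress factor: 2751.0239 × 1.4 = 3851.4334 kcal/day.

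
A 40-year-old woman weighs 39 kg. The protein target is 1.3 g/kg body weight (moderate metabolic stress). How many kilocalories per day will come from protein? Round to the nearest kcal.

Protein = 1.3 g/kg × 39 kg = 50.7 g/day.
Protein energy = 50.7 g × 4 kcal/g = 202.8 kcal/day.

203 kcal/day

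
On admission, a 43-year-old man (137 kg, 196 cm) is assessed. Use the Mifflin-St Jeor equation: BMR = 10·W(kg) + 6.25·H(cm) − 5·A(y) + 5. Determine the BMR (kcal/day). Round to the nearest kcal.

Mifflin-St Jeor (male): BMR = 10(137) + 6.25(196) − 5(43) + 5 = 1370 + 1225 − 215 + 5 = 2385 kcal/day.

2385 kcal/day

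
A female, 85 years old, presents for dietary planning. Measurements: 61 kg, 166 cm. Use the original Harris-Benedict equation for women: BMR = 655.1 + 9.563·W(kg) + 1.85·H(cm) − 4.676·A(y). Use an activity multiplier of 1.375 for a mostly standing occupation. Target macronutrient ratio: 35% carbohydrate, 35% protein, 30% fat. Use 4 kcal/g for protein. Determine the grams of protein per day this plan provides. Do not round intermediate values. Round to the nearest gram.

138 g/day

Harris-Benedict: BMR = 655.1 + 9.563(61) + 1.85(166) − 4.676(85) = 1148.083 kcal/day.
TEE = 1148.083 × 1.375 = 1578.6141 kcal/day.
Protein energy = 35% × 1578.6141 = 552.5149 kcal.
Protein = 552.5149 ÷ 4 kcal/g = 138.1287 g.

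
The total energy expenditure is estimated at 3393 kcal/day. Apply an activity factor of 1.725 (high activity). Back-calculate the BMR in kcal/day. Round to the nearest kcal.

1967 kcal/day

BMR = TEE ÷ activity factor = 3393 ÷ 1.725 = 1966.9565 kcal/day.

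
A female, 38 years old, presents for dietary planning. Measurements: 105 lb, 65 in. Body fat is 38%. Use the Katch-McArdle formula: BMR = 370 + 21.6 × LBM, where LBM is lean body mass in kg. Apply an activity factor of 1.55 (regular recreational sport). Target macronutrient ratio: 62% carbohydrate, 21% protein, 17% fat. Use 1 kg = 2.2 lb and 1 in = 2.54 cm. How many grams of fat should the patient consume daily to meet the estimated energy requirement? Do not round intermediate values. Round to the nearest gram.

30 g/day

Convert to metric: weight = 105 ÷ 2.2 = 47.7273 kg; height = 65 × 2.54 = 165.1 cm.
LBM = 47.7273 × (1 − 0.38) = 29.5909 kg. Katch-McArdle: BMR = 370 + 21.6 × 29.5909 = 1009.1636 kcal/day.
TEE = 1009.1636 × 1.55 = 1564.2036 kcal/day.
Fat energy = 17% × 1564.2036 = 265.9146 kcal.
Fat = 265.9146 ÷ 9 kcal/g = 29.5461 g.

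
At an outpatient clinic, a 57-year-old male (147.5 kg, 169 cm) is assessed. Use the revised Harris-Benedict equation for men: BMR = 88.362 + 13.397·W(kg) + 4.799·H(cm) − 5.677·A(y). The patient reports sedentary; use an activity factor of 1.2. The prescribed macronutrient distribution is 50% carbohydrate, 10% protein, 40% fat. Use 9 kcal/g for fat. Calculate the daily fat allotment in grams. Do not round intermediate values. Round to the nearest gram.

Harris-Benedict: BMR = 88.362 + 13.397(147.5) + 4.799(169) − 5.677(57) = 2551.8615 kcal/day.
TEE = 2551.8615 × 1.2 = 3062.2338 kcal/day.
Fat energy = 40% × 3062.2338 = 1224.8935 kcal.
Fat = 1224.8935 ÷ 9 kcal/g = 136.0993 g.

136 g/day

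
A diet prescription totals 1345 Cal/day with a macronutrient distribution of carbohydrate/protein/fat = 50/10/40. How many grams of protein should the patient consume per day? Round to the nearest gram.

34 g/day

Protein energy = 10% × 1345 = 134.5 kcal.
At 4 kcal/g: 134.5 ÷ 4 = 33.625 g.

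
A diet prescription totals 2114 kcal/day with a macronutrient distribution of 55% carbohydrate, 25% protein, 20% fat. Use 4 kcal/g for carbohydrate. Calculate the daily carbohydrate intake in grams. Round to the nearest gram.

291 g/day

Carbohydrate energy = 55% × 2114 = 1162.7 kcal.
At 4 kcal/g: 1162.7 ÷ 4 = 290.675 g.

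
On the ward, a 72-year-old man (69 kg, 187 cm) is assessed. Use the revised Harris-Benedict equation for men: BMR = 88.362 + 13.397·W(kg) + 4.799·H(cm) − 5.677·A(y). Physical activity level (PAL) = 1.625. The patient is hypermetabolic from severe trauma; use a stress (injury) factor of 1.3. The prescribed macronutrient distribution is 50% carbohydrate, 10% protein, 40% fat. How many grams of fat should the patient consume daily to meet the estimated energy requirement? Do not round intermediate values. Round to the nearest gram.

Harris-Benedict: BMR = 88.362 + 13.397(69) + 4.799(187) − 5.677(72) = 1501.424 kcal/day.
TEE = 1501.424 × 1.625 = 2439.814 kcal/day.
With stress factor 1.3: 2439.814 × 1.3 = 3171.7582 kcal/day.
Fat energy = 40% × 3171.7582 = 1268.7033 kcal.
Fat = 1268.7033 ÷ 9 kcal/g = 140.967 g.

141 g/day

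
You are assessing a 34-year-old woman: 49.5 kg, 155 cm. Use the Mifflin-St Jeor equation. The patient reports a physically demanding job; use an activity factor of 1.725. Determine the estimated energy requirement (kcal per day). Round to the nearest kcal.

Mifflin-St Jeor (female): BMR = 10(49.5) + 6.25(155) − 5(34) − 161 = 495 + 968.75 − 170 − 161 = 1132.75 kcal/day.
TEE = BMR × activity factor = 1132.75 × 1.725 = 1953.9938 kcal/day.

1954 kcal per day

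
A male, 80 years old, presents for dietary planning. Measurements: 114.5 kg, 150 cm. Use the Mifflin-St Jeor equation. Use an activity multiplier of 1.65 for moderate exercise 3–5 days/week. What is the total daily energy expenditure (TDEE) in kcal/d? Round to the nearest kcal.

Mifflin-St Jeor (male): BMR = 10(114.5) + 6.25(150) − 5(80) + 5 = 1145 + 937.5 − 400 + 5 = 1687.5 kcal/day.
TEE = BMR × activity factor = 1687.5 × 1.65 = 2784.375 kcal/day.

2784 kcal/d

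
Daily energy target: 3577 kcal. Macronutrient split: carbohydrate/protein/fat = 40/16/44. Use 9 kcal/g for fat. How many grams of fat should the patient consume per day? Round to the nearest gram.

175 g/day

Fat energy = 44% × 3577 = 1573.88 kcal.
At 9 kcal/g: 1573.88 ÷ 9 = 174.8756 g.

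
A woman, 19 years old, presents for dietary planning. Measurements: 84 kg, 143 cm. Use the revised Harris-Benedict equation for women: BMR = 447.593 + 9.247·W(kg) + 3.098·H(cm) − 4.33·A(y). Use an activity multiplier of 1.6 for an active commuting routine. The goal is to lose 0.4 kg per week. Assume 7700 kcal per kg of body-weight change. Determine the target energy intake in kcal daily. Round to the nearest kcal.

2096 kcal daily

Harris-Benedict: BMR = 447.593 + 9.247(84) + 3.098(143) − 4.33(19) = 1585.085 kcal/day.
TEE = 1585.085 × 1.6 = 2536.136 kcal/day.
Required daily deficit = 0.4 × 7700 ÷ 7 = 440 kcal/day.
Target intake = 2536.136 − 440 = 2096.136 kcal/day.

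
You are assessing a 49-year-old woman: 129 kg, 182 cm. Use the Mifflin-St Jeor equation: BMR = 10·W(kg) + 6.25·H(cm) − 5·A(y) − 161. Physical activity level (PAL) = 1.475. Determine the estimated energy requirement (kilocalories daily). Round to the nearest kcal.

2982 kilocalories daily

Mifflin-St Jeor (female): BMR = 10(129) + 6.25(182) − 5(49) − 161 = 1290 + 1137.5 − 245 − 161 = 2021.5 kcal/day.
TEE = BMR × activity factor = 2021.5 × 1.475 = 2981.7125 kcal/day.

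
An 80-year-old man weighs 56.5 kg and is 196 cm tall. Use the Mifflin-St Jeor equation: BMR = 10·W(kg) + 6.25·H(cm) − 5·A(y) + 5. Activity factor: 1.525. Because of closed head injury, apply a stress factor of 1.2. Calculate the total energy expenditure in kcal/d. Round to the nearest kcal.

2553 kcal/d

Mifflin-St Jeor (male): BMR = 10(56.5) + 6.25(196) − 5(80) + 5 = 565 + 1225 − 400 + 5 = 1395 kcal/day.
TEE = BMR × activity factor = 1395 × 1.525 = 2127.375 kcal/day.
Apply stress factor: 2127.375 × 1.2 = 2552.85 kcal/day.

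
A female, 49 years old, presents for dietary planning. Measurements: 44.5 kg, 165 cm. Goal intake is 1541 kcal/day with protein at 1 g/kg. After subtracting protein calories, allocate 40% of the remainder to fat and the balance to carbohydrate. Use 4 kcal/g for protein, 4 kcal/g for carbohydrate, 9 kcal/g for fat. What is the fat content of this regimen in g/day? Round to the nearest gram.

61 g/day

Protein = 1 × 44.5 = 44.5 g → 44.5 × 4 = 178 kcal.
Non-protein calories = 1541 − 178 = 1363 kcal.
Fat: 40% × 1363 = 545.2 kcal; carbohydrate: 817.8 kcal.
Fat: 545.2 kcal ÷ 9 kcal/g = 60.5778 g.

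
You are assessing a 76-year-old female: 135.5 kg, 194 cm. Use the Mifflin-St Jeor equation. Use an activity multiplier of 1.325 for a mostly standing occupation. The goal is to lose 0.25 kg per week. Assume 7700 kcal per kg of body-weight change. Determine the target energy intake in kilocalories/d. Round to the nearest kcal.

Mifflin-St Jeor (female): BMR = 10(135.5) + 6.25(194) − 5(76) − 161 = 1355 + 1212.5 − 380 − 161 = 2026.5 kcal/day.
TEE = 2026.5 × 1.325 = 2685.1125 kcal/day.
Required daily deficit = 0.25 × 7700 ÷ 7 = 275 kcal/day.
Target intake = 2685.1125 − 275 = 2410.1125 kcal/day.

2410 kilocalories/d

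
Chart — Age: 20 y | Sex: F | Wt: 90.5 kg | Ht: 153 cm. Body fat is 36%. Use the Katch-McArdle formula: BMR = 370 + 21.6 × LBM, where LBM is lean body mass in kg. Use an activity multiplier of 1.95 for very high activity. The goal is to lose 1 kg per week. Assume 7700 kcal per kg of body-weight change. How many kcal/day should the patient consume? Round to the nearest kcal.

LBM = 90.5 × (1 − 0.36) = 57.92 kg. Katch-McArdle: BMR = 370 + 21.6 × 57.92 = 1621.072 kcal/day.
TEE = 1621.072 × 1.95 = 3161.0904 kcal/day.
Required daily deficit = 1 × 7700 ÷ 7 = 1100 kcal/day.
Target intake = 3161.0904 − 1100 = 2061.0904 kcal/day.

2061 kcal/day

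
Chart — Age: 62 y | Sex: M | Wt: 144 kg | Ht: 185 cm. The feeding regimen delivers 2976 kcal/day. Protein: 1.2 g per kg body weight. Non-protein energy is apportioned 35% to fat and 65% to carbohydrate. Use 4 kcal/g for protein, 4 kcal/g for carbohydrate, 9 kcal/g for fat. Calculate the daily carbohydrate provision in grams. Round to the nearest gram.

Protein = 1.2 × 144 = 172.8 g → 172.8 × 4 = 691.2 kcal.
Non-protein calories = 2976 − 691.2 = 2284.8 kcal.
Fat: 35% × 2284.8 = 799.68 kcal; carbohydrate: 1485.12 kcal.
Carbohydrate: 1485.12 kcal ÷ 4 kcal/g = 371.28 g.

371 g/day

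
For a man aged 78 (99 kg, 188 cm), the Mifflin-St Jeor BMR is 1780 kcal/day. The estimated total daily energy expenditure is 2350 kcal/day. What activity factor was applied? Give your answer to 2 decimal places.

1.32

Activity factor = TEE ÷ BMR = 2350 ÷ 1780 = 1.32.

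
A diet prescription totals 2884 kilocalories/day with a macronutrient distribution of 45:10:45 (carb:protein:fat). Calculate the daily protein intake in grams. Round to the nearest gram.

72 g/day

Protein energy = 10% × 2884 = 288.4 kcal.
At 4 kcal/g: 288.4 ÷ 4 = 72.1 g.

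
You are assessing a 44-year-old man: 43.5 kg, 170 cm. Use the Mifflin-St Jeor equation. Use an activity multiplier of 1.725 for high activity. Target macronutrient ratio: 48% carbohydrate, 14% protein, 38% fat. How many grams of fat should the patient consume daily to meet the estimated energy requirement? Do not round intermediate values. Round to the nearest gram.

Mifflin-St Jeor (male): BMR = 10(43.5) + 6.25(170) − 5(44) + 5 = 435 + 1062.5 − 220 + 5 = 1282.5 kcal/day.
TEE = 1282.5 × 1.725 = 2212.3125 kcal/day.
Fat energy = 38% × 2212.3125 = 840.6788 kcal.
Fat = 840.6788 ÷ 9 kcal/g = 93.4088 g.

93 g/day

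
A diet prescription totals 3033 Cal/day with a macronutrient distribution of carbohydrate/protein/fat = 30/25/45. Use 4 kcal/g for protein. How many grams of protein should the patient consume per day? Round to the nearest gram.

190 g/day

Protein energy = 25% × 3033 = 758.25 kcal.
At 4 kcal/g: 758.25 ÷ 4 = 189.5625 g.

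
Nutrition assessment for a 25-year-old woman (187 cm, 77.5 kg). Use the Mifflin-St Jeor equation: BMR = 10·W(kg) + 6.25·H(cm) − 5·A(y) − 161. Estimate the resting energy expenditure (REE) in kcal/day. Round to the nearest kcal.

1658 kcal/day

Mifflin-St Jeor (female): BMR = 10(77.5) + 6.25(187) − 5(25) − 161 = 775 + 1168.75 − 125 − 161 = 1657.75 kcal/day.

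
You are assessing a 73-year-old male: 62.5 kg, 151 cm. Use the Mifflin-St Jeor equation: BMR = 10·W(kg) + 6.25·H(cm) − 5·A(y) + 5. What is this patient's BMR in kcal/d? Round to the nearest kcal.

Mifflin-St Jeor (male): BMR = 10(62.5) + 6.25(151) − 5(73) + 5 = 625 + 943.75 − 365 + 5 = 1208.75 kcal/day.

1209 kcal/d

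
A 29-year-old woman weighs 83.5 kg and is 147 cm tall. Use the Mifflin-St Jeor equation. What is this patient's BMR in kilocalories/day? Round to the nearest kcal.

Mifflin-St Jeor (female): BMR = 10(83.5) + 6.25(147) − 5(29) − 161 = 835 + 918.75 − 145 − 161 = 1447.75 kcal/day.

1448 kilocalories/day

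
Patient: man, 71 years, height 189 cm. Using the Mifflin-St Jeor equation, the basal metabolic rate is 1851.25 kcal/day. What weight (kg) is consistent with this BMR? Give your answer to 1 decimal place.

1851.25 = 10·W + 6.25(189) − 5(71) + 5
10·W = 1851.25 − 831.25 = 1020, so W = 102 kg.

102.0 kg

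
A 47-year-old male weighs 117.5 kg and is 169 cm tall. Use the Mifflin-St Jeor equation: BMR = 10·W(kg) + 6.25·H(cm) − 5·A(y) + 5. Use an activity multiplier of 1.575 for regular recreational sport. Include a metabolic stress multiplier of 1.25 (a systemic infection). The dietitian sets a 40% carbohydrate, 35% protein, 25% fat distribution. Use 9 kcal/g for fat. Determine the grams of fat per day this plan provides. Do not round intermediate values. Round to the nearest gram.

109 g/day

Mifflin-St Jeor (male): BMR = 10(117.5) + 6.25(169) − 5(47) + 5 = 1175 + 1056.25 − 235 + 5 = 2001.25 kcal/day.
TEE = 2001.25 × 1.575 = 3151.9688 kcal/day.
With stress factor 1.25: 3151.9688 × 1.25 = 3939.9609 kcal/day.
Fat energy = 25% × 3939.9609 = 984.9902 kcal.
Fat = 984.9902 ÷ 9 kcal/g = 109.4434 g.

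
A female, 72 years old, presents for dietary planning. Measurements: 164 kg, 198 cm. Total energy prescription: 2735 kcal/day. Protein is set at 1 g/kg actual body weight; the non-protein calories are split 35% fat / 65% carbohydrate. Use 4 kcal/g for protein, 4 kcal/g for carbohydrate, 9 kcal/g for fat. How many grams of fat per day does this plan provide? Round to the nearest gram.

Protein = 1 × 164 = 164 g → 164 × 4 = 656 kcal.
Non-protein calories = 2735 − 656 = 2079 kcal.
Fat: 35% × 2079 = 727.65 kcal; carbohydrate: 1351.35 kcal.
Fat: 727.65 kcal ÷ 9 kcal/g = 80.85 g.

81 g/day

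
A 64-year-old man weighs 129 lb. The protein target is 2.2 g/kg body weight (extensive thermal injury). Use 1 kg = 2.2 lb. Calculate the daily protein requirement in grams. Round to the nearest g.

129 g/day

Weight in kg = 129 ÷ 2.2 = 58.6364 kg.
Protein = 2.2 g/kg × 58.6364 kg = 129 g/day.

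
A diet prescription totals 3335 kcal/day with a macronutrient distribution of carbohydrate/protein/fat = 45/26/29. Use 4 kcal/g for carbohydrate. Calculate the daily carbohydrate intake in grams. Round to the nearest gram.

375 g/day

Carbohydrate energy = 45% × 3335 = 1500.75 kcal.
At 4 kcal/g: 1500.75 ÷ 4 = 375.1875 g.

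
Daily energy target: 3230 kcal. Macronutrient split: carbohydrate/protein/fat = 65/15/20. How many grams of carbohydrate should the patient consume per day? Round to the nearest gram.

525 g/day

Carbohydrate energy = 65% × 3230 = 2099.5 kcal.
At 4 kcal/g: 2099.5 ÷ 4 = 524.875 g.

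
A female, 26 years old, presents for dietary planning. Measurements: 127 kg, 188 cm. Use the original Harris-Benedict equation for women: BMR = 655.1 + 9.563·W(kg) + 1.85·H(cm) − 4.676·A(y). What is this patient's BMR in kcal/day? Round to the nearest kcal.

2096 kcal/day

Harris-Benedict: BMR = 655.1 + 9.563(127) + 1.85(188) − 4.676(26) = 2095.825 kcal/day.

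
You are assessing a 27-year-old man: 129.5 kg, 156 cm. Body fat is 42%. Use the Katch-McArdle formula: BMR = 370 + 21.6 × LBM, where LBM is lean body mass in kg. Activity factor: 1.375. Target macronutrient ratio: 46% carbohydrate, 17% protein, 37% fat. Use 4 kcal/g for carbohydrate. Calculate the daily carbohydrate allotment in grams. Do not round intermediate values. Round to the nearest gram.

LBM = 129.5 × (1 − 0.42) = 75.11 kg. Katch-McArdle: BMR = 370 + 21.6 × 75.11 = 1992.376 kcal/day.
TEE = 1992.376 × 1.375 = 2739.517 kcal/day.
Carbohydrate energy = 46% × 2739.517 = 1260.1778 kcal.
Carbohydrate = 1260.1778 ÷ 4 kcal/g = 315.0445 g.

315 g/day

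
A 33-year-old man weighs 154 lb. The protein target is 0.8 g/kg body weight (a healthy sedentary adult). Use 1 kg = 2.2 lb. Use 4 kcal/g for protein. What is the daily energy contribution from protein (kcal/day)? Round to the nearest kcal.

224 kcal/day

Weight in kg = 154 ÷ 2.2 = 70 kg.
Protein = 0.8 g/kg × 70 kg = 56 g/day.
Protein energy = 56 g × 4 kcal/g = 224 kcal/day.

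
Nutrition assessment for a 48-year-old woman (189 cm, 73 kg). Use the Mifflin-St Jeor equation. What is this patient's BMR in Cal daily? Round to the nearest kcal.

1510 Cal daily

Mifflin-St Jeor (female): BMR = 10(73) + 6.25(189) − 5(48) − 161 = 730 + 1181.25 − 240 − 161 = 1510.25 kcal/day.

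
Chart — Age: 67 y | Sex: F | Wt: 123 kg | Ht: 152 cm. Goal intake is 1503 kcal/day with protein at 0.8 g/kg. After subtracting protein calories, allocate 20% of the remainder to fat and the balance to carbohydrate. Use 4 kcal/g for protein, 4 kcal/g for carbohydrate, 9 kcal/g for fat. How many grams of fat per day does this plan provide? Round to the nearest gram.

25 g/day

Protein = 0.8 × 123 = 98.4 g → 98.4 × 4 = 393.6 kcal.
Non-protein calories = 1503 − 393.6 = 1109.4 kcal.
Fat: 20% × 1109.4 = 221.88 kcal; carbohydrate: 887.52 kcal.
Fat: 221.88 kcal ÷ 9 kcal/g = 24.6533 g.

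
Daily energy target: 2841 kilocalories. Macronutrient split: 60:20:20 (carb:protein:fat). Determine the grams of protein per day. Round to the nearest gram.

142 g/day

Protein energy = 20% × 2841 = 568.2 kcal.
At 4 kcal/g: 568.2 ÷ 4 = 142.05 g.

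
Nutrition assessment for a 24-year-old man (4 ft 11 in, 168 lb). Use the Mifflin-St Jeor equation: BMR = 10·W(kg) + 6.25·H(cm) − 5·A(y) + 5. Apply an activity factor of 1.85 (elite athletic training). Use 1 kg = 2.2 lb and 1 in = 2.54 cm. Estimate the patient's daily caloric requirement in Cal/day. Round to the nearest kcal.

Convert to metric: weight = 168 ÷ 2.2 = 76.3636 kg; height = (4×12 + 11) × 2.54 = 59 × 2.54 = 149.86 cm.
Mifflin-St Jeor (male): BMR = 10(76.3636) + 6.25(149.86) − 5(24) + 5 = 763.6364 + 936.625 − 120 + 5 = 1585.2614 kcal/day.
TEE = BMR × activity factor = 1585.2614 × 1.85 = 2932.7335 kcal/day.

2933 Cal/day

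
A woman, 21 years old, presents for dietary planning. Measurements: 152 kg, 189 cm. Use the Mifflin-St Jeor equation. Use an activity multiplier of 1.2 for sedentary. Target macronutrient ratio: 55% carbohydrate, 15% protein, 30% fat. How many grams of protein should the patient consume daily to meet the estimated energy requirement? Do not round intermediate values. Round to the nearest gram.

110 g/day

Mifflin-St Jeor (female): BMR = 10(152) + 6.25(189) − 5(21) − 161 = 1520 + 1181.25 − 105 − 161 = 2435.25 kcal/day.
TEE = 2435.25 × 1.2 = 2922.3 kcal/day.
Protein energy = 15% × 2922.3 = 438.345 kcal.
Protein = 438.345 ÷ 4 kcal/g = 109.5863 g.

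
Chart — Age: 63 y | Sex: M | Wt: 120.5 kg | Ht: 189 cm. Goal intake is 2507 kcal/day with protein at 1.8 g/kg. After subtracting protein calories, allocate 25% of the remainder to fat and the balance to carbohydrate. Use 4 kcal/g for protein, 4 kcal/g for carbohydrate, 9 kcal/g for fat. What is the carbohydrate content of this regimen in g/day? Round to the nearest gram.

307 g/day

Protein = 1.8 × 120.5 = 216.9 g → 216.9 × 4 = 867.6 kcal.
Non-protein calories = 2507 − 867.6 = 1639.4 kcal.
Fat: 25% × 1639.4 = 409.85 kcal; carbohydrate: 1229.55 kcal.
Carbohydrate: 1229.55 kcal ÷ 4 kcal/g = 307.3875 g.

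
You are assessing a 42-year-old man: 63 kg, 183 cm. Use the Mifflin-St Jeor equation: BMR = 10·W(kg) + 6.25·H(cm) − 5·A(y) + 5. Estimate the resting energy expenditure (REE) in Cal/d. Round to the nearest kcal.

Mifflin-St Jeor (male): BMR = 10(63) + 6.25(183) − 5(42) + 5 = 630 + 1143.75 − 210 + 5 = 1568.75 kcal/day.

1569 Cal/d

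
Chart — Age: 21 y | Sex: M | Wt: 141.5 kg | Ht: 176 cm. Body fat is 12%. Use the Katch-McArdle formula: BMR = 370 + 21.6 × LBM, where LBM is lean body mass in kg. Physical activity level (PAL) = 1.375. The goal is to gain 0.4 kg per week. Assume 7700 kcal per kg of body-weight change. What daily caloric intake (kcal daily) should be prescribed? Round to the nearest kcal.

4647 kcal daily

LBM = 141.5 × (1 − 0.12) = 124.52 kg. Katch-McArdle: BMR = 370 + 21.6 × 124.52 = 3059.632 kcal/day.
TEE = 3059.632 × 1.375 = 4206.994 kcal/day.
Required daily surplus = 0.4 × 7700 ÷ 7 = 440 kcal/day.
Target intake = 4206.994 + 440 = 4646.994 kcal/day.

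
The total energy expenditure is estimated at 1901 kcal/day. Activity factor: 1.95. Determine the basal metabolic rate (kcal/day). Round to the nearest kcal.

975 kcal/day

BMR = TEE ÷ activity factor = 1901 ÷ 1.95 = 974.8718 kcal/day.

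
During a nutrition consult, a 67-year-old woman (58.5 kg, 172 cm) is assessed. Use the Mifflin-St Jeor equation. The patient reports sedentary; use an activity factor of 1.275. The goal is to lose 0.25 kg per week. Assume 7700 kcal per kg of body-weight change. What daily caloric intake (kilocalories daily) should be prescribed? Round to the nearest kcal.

Mifflin-St Jeor (female): BMR = 10(58.5) + 6.25(172) − 5(67) − 161 = 585 + 1075 − 335 − 161 = 1164 kcal/day.
TEE = 1164 × 1.275 = 1484.1 kcal/day.
Required daily deficit = 0.25 × 7700 ÷ 7 = 275 kcal/day.
Target intake = 1484.1 − 275 = 1209.1 kcal/day.

1209 kilocalories daily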